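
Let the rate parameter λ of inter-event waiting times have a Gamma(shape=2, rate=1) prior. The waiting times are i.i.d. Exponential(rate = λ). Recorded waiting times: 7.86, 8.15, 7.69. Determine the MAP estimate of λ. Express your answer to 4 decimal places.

The Exponential(rate=λ) likelihood is ∝ λ^n e^(−λΣtᵢ). Here n = 3 and Σtᵢ = 7.86 + 8.15 + 7.69 = 23.70.
Posterior ∝ λe^(−1λ) · λ^3e^(−23.70λ) = λ^4e^(−24.70λ), i.e. Gamma(5, 24.70).
Mode = (a−1)/b = 4/24.70 ≈ 0.1619.

λ̂_MAP = 0.1619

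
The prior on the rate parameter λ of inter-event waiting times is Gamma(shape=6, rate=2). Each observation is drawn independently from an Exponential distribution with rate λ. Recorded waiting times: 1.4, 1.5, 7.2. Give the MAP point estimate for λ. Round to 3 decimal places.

λ̂_MAP = 0.661

The Exponential(rate=λ) likelihood is ∝ λ^n e^(−λΣtᵢ). Here n = 3 and Σtᵢ = 1.4 + 1.5 + 7.2 = 10.1.
Posterior ∝ λ^5e^(−2λ) · λ^3e^(−10.1λ) = λ^8e^(−12.1λ), i.e. Gamma(9, 12.1).
Mode = (a−1)/b = 8/12.1 ≈ 0.661.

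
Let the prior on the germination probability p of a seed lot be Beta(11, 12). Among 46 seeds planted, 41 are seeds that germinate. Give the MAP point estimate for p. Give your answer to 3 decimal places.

Prior: Beta(11, 12).
Data: 41 successes in 46 trials. The binomial likelihood contributes p^41(1−p)^5, so the posterior is Beta(11+41, 12+5) = Beta(52, 17).
For Beta(a, b) with a, b > 1 the mode is (a−1)/(a+b−2) = 51/67 ≈ 0.761.

p̂_MAP = 0.761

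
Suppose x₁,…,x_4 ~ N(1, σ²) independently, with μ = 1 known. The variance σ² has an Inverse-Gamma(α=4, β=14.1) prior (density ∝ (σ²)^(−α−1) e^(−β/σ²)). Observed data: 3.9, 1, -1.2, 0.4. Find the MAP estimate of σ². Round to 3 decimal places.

Sum of squared deviations about the known mean: SS = (3.9−1)² + (1−1)² + (-1.2−1)² + (0.4−1)² = 13.61.
The Normal likelihood contributes (σ²)^(−n/2) exp(−SS/(2σ²)), so the posterior is Inverse-Gamma(α + n/2, β + SS/2) = Inverse-Gamma(6, 20.905).
The mode of Inverse-Gamma(a, b) is b/(a+1) = 20.905/7 ≈ 2.986.

σ̂²_MAP = 2.986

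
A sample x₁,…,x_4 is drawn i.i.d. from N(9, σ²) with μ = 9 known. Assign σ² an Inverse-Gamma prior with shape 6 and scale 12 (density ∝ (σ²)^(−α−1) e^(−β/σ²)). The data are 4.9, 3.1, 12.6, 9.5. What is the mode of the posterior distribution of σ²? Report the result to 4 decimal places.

Sum of squared deviations about the known mean: SS = (4.9−9)² + (3.1−9)² + (12.6−9)² + (9.5−9)² = 64.83.
The Normal likelihood contributes (σ²)^(−n/2) exp(−SS/(2σ²)), so the posterior is Inverse-Gamma(α + n/2, β + SS/2) = Inverse-Gamma(8, 44.415).
The mode of Inverse-Gamma(a, b) is b/(a+1) = 44.415/9 ≈ 4.9350.

σ̂²_MAP = 4.9350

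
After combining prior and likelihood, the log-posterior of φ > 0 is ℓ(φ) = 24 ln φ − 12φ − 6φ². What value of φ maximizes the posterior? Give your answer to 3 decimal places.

ℓ'(φ) = 24/φ − 12 − 12φ. Setting this to zero and multiplying by φ: 12φ² + 12φ − 24 = 0.
φ = (−12 + √(12² + 4·12·24)) / (2·12) = (−12 + √1296) / 24 = (−12 + 36)/24 = 1.
ℓ''(φ) = −24/φ² − 12 < 0, confirming a maximum.

φ̂_MAP = 1.000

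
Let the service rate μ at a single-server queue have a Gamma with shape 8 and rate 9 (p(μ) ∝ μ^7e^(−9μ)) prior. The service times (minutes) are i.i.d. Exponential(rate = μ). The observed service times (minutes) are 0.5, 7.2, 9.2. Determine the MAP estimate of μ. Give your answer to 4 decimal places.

μ̂_MAP = 0.3861

The Exponential(rate=μ) likelihood is ∝ μ^n e^(−μΣtᵢ). Here n = 3 and Σtᵢ = 0.5 + 7.2 + 9.2 = 16.9.
Posterior ∝ μ^7e^(−9μ) · μ^3e^(−16.9μ) = μ^10e^(−25.9μ), i.e. Gamma(11, 25.9).
Mode = (a−1)/b = 10/25.9 ≈ 0.3861.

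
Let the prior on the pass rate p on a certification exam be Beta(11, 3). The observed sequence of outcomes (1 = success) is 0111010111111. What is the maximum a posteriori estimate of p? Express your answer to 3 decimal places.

p̂_MAP = 0.800

Prior: Beta(11, 3).
Data: 10 successes in 13 trials (from the sequence). The binomial likelihood contributes p^10(1−p)^3, so the posterior is Beta(11+10, 3+3) = Beta(21, 6).
For Beta(a, b) with a, b > 1 the mode is (a−1)/(a+b−2) = 20/25 ≈ 0.800.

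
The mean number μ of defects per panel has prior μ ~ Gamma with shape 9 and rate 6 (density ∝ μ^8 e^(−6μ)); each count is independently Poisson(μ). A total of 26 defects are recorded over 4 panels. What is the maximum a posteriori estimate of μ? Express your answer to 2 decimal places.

μ̂_MAP = 3.40

Σxᵢ = 26, n = 4.
Posterior ∝ μ^8e^(−6μ) · μ^26e^(−4μ) = μ^34e^(−10μ), i.e. Gamma(shape=35, rate=10).
The mode of a Gamma(a, b) with a ≥ 1 (shape–rate) is (a−1)/b = 34/10 ≈ 3.40.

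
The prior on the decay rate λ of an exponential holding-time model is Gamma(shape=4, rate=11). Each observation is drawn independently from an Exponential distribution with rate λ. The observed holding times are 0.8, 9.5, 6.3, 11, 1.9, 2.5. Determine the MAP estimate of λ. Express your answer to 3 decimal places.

The Exponential(rate=λ) likelihood is ∝ λ^n e^(−λΣtᵢ). Here n = 6 and Σtᵢ = 0.8 + 9.5 + 6.3 + 11 + 1.9 + 2.5 = 32.
Posterior ∝ λ^3e^(−11λ) · λ^6e^(−32λ) = λ^9e^(−43λ), i.e. Gamma(10, 43).
Mode = (a−1)/b = 9/43 ≈ 0.209.

λ̂_MAP = 0.209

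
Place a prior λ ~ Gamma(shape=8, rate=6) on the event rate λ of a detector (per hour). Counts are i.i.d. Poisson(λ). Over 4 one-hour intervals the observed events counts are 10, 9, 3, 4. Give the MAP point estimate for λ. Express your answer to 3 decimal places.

Σxᵢ = 10+9+3+4 = 26, with n = 4.
Posterior ∝ λ^7e^(−6λ) · λ^26e^(−4λ) = λ^33e^(−10λ), i.e. Gamma(shape=34, rate=10).
The mode of a Gamma(a, b) with a ≥ 1 (shape–rate) is (a−1)/b = 33/10 ≈ 3.300.

λ̂_MAP = 3.300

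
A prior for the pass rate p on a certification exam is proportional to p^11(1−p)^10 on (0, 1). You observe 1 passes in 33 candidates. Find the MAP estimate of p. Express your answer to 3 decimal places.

The prior density ∝ p^11(1−p)^10 is the kernel of Beta(12, 11).
Data: 1 success in 33 trials. The binomial likelihood contributes p(1−p)^32, so the posterior is Beta(12+1, 11+32) = Beta(13, 43).
For Beta(a, b) with a, b > 1 the mode is (a−1)/(a+b−2) = 12/54 ≈ 0.222.

p̂_MAP = 0.222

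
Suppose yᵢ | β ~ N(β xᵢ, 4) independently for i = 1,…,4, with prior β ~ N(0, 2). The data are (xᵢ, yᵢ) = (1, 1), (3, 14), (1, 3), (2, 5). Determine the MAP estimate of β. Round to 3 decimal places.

β̂_MAP = 3.294

log p(β | y) = −Σ(yᵢ − βxᵢ)²/(2·4) − β²/(2·2) + const.
Setting the derivative to zero: Σxᵢ(yᵢ − βxᵢ)/4 − β/2 = 0, so β = Σxᵢyᵢ / (Σxᵢ² + σ²/τ²).
Σxᵢyᵢ = 1·1 + 3·14 + 1·3 + 2·5 = 56; Σxᵢ² = 15; σ²/τ² = 2.
β̂_MAP = 56 / (15 + 2) = 56/17 ≈ 3.294.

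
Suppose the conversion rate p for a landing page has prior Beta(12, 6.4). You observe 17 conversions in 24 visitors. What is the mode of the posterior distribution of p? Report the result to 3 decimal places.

p̂_MAP = 0.693

Prior: Beta(12, 6.4).
Data: 17 successes in 24 trials. The binomial likelihood contributes p^17(1−p)^7, so the posterior is Beta(12+17, 6.4+7) = Beta(29, 13.4).
For Beta(a, b) with a, b > 1 the mode is (a−1)/(a+b−2) = 28/40.4 ≈ 0.693.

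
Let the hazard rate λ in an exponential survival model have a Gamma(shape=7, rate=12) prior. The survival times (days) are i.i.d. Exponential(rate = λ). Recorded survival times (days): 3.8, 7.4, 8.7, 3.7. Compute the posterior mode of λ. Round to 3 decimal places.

The Exponential(rate=λ) likelihood is ∝ λ^n e^(−λΣtᵢ). Here n = 4 and Σtᵢ = 3.8 + 7.4 + 8.7 + 3.7 = 23.6.
Posterior ∝ λ^6e^(−12λ) · λ^4e^(−23.6λ) = λ^10e^(−35.6λ), i.e. Gamma(11, 35.6).
Mode = (a−1)/b = 10/35.6 ≈ 0.281.

λ̂_MAP = 0.281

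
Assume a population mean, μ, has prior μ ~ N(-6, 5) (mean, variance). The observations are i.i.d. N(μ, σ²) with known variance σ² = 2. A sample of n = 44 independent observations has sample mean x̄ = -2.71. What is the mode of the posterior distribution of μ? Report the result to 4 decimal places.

n = 44, x̄ = -2.71.
For a Normal prior and Normal likelihood with known variance, the posterior is Normal; its mode equals its mean, the precision-weighted average.
Prior precision 1/σ₀² = 1/5 = 0.2; data precision n/σ² = 44/2 = 22.
μ̂ = (0.2·(-6) + 22·(-2.71)) / (0.2 + 22) = (-60.82)/22.2 = -3041/1110 ≈ -2.7396.

μ̂_MAP = -2.7396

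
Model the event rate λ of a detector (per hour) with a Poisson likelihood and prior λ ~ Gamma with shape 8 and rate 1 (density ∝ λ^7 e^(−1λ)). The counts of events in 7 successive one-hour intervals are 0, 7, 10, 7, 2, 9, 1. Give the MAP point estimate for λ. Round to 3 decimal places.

λ̂_MAP = 5.375

Σxᵢ = 0+7+10+7+2+9+1 = 36, with n = 7.
Posterior ∝ λ^7e^(−1λ) · λ^36e^(−7λ) = λ^43e^(−8λ), i.e. Gamma(shape=44, rate=8).
The mode of a Gamma(a, b) with a ≥ 1 (shape–rate) is (a−1)/b = 43/8 ≈ 5.375.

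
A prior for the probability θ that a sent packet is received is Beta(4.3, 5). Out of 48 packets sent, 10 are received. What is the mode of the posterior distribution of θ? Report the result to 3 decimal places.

Prior: Beta(4.3, 5).
Data: 10 successes in 48 trials. The binomial likelihood contributes θ^10(1−θ)^38, so the posterior is Beta(4.3+10, 5+38) = Beta(14.3, 43).
For Beta(a, b) with a, b > 1 the mode is (a−1)/(a+b−2) = 13.3/55.3 ≈ 0.241.

θ̂_MAP = 0.241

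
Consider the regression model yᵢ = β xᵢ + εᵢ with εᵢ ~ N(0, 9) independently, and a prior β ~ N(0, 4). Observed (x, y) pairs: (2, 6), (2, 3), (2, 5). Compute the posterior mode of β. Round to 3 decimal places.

log p(β | y) = −Σ(yᵢ − βxᵢ)²/(2·9) − β²/(2·4) + const.
Setting the derivative to zero: Σxᵢ(yᵢ − βxᵢ)/9 − β/4 = 0, so β = Σxᵢyᵢ / (Σxᵢ² + σ²/τ²).
Σxᵢyᵢ = 2·6 + 2·3 + 2·5 = 28; Σxᵢ² = 12; σ²/τ² = 2.25.
β̂_MAP = 28 / (12 + 2.25) = 28/14.25 ≈ 1.965.

β̂_MAP = 1.965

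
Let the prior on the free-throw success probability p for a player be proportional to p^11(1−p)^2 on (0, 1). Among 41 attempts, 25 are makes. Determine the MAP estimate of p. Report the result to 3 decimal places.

p̂_MAP = 0.667

The prior density ∝ p^11(1−p)^2 is the kernel of Beta(12, 3).
Data: 25 successes in 41 trials. The binomial likelihood contributes p^25(1−p)^16, so the posterior is Beta(12+25, 3+16) = Beta(37, 19).
For Beta(a, b) with a, b > 1 the mode is (a−1)/(a+b−2) = 36/54 ≈ 0.667.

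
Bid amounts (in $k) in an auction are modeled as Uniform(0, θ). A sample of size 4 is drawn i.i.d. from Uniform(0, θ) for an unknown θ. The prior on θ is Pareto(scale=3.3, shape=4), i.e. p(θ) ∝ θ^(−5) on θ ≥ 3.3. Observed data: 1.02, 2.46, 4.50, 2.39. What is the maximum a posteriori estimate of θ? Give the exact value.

θ̂_MAP = 4.50

The Uniform(0, θ) likelihood is θ^(−n) for θ ≥ max(xᵢ), zero otherwise. Here max(xᵢ) = 4.50.
Posterior ∝ θ^(−5) · θ^(−4) = θ^(−9) on θ ≥ max(3.3, 4.50) = 4.50.
This density is strictly decreasing in θ, so the posterior mode lies at the lower boundary of the support.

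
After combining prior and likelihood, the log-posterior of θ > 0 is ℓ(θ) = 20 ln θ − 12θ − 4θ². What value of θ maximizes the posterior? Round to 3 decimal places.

ℓ'(θ) = 20/θ − 12 − 8θ. Setting this to zero and multiplying by θ: 8θ² + 12θ − 20 = 0.
θ = (−12 + √(12² + 4·8·20)) / (2·8) = (−12 + √784) / 16 = (−12 + 28)/16 = 1.
ℓ''(θ) = −20/θ² − 8 < 0, confirming a maximum.

θ̂_MAP = 1.000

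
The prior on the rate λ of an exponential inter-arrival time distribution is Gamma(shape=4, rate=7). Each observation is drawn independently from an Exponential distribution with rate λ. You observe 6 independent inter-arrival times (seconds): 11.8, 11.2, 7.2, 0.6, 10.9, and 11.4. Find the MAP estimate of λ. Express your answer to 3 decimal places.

λ̂_MAP = 0.150

The Exponential(rate=λ) likelihood is ∝ λ^n e^(−λΣtᵢ). Here n = 6 and Σtᵢ = 11.8 + 11.2 + 7.2 + 0.6 + 10.9 + 11.4 = 53.1.
Posterior ∝ λ^3e^(−7λ) · λ^6e^(−53.1λ) = λ^9e^(−60.1λ), i.e. Gamma(10, 60.1).
Mode = (a−1)/b = 9/60.1 ≈ 0.150.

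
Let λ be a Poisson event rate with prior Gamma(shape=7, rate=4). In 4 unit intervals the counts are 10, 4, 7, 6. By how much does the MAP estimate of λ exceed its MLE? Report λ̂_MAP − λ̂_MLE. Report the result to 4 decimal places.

MAP − MLE = -2.6250

Σxᵢ = 27. Posterior is Gamma(34, 8); MAP = (34−1)/8 = 33/8 ≈ 4.12500.
MLE = x̄ = 27/4 ≈ 6.75000.
Difference = 33/8 − 27/4 = -21/8 ≈ -2.6250.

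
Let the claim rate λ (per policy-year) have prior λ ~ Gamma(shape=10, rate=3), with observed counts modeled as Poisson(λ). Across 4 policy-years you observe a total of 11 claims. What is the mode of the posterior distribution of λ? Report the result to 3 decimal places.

λ̂_MAP = 2.857

Σxᵢ = 11, n = 4.
Posterior ∝ λ^9e^(−3λ) · λ^11e^(−4λ) = λ^20e^(−7λ), i.e. Gamma(shape=21, rate=7).
The mode of a Gamma(a, b) with a ≥ 1 (shape–rate) is (a−1)/b = 20/7 ≈ 2.857.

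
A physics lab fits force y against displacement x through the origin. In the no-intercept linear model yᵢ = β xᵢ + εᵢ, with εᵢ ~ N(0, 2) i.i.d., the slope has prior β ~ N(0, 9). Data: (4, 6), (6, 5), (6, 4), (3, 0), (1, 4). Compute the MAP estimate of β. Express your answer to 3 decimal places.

log p(β | y) = −Σ(yᵢ − βxᵢ)²/(2·2) − β²/(2·9) + const.
Setting the derivative to zero: Σxᵢ(yᵢ − βxᵢ)/2 − β/9 = 0, so β = Σxᵢyᵢ / (Σxᵢ² + σ²/τ²).
Σxᵢyᵢ = 4·6 + 6·5 + 6·4 + 3·0 + 1·4 = 82; Σxᵢ² = 98; σ²/τ² = 2/9.
β̂_MAP = 82 / (98 + 2/9) = 82/(884/9) = 369/442 ≈ 0.835.

β̂_MAP = 0.835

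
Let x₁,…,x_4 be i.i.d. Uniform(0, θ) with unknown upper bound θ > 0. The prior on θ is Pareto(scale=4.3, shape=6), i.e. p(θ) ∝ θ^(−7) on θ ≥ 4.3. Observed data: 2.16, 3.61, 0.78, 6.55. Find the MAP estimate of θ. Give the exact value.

θ̂_MAP = 6.55

The Uniform(0, θ) likelihood is θ^(−n) for θ ≥ max(xᵢ), zero otherwise. Here max(xᵢ) = 6.55.
Posterior ∝ θ^(−7) · θ^(−4) = θ^(−11) on θ ≥ max(4.3, 6.55) = 6.55.
This density is strictly decreasing in θ, so the posterior mode lies at the lower boundary of the support.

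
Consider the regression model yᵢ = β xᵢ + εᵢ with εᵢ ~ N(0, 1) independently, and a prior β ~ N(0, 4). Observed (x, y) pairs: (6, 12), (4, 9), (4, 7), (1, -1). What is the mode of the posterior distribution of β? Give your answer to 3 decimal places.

log p(β | y) = −Σ(yᵢ − βxᵢ)²/(2·1) − β²/(2·4) + const.
Setting the derivative to zero: Σxᵢ(yᵢ − βxᵢ)/1 − β/4 = 0, so β = Σxᵢyᵢ / (Σxᵢ² + σ²/τ²).
Σxᵢyᵢ = 6·12 + 4·9 + 4·7 + 1·(-1) = 135; Σxᵢ² = 69; σ²/τ² = 0.25.
β̂_MAP = 135 / (69 + 0.25) = 135/69.25 ≈ 1.949.

β̂_MAP = 1.949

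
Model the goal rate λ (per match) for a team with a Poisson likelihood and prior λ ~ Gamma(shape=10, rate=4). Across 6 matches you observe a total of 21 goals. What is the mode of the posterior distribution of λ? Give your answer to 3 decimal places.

Σxᵢ = 21, n = 6.
Posterior ∝ λ^9e^(−4λ) · λ^21e^(−6λ) = λ^30e^(−10λ), i.e. Gamma(shape=31, rate=10).
The mode of a Gamma(a, b) with a ≥ 1 (shape–rate) is (a−1)/b = 30/10 ≈ 3.000.

λ̂_MAP = 3.000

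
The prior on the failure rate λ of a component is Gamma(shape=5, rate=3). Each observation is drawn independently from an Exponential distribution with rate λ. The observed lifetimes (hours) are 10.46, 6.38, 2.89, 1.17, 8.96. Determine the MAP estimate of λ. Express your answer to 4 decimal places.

λ̂_MAP = 0.2739

The Exponential(rate=λ) likelihood is ∝ λ^n e^(−λΣtᵢ). Here n = 5 and Σtᵢ = 10.46 + 6.38 + 2.89 + 1.17 + 8.96 = 29.86.
Posterior ∝ λ^4e^(−3λ) · λ^5e^(−29.86λ) = λ^9e^(−32.86λ), i.e. Gamma(10, 32.86).
Mode = (a−1)/b = 9/32.86 ≈ 0.2739.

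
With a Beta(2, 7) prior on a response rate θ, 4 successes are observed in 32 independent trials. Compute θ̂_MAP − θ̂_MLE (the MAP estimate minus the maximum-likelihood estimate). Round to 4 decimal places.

Posterior is Beta(6, 35); MAP = (6−1)/(41−2) = 5/39 ≈ 0.12821.
MLE ignores the prior: θ̂_MLE = k/n = 4/32 ≈ 0.12500.
Difference = 5/39 − 4/32 = 1/312 ≈ 0.0032.

MAP − MLE = 0.0032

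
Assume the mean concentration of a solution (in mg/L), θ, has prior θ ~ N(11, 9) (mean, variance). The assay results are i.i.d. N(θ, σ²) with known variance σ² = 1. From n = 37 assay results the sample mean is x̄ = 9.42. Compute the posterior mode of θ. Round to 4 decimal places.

θ̂_MAP = 9.4247

n = 37, x̄ = 9.42.
For a Normal prior and Normal likelihood with known variance, the posterior is Normal; its mode equals its mean, the precision-weighted average.
Prior precision 1/σ₀² = 1/9; data precision n/σ² = 37/1 = 37.
θ̂ = ((1/9)·11 + 37·9.42) / (1/9 + 37) = (157393/450)/(334/9) = 157393/16700 ≈ 9.4247.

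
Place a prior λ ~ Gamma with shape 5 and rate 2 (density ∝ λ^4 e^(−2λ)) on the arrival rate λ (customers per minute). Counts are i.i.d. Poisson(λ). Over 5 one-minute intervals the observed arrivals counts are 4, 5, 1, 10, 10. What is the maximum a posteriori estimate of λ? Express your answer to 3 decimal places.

λ̂_MAP = 4.857

Σxᵢ = 4+5+1+10+10 = 30, with n = 5.
Posterior ∝ λ^4e^(−2λ) · λ^30e^(−5λ) = λ^34e^(−7λ), i.e. Gamma(shape=35, rate=7).
The mode of a Gamma(a, b) with a ≥ 1 (shape–rate) is (a−1)/b = 34/7 ≈ 4.857.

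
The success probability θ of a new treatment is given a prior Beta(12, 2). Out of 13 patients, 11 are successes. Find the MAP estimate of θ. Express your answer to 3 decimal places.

θ̂_MAP = 0.880

Prior: Beta(12, 2).
Data: 11 successes in 13 trials. The binomial likelihood contributes θ^11(1−θ)^2, so the posterior is Beta(12+11, 2+2) = Beta(23, 4).
For Beta(a, b) with a, b > 1 the mode is (a−1)/(a+b−2) = 22/25 ≈ 0.880.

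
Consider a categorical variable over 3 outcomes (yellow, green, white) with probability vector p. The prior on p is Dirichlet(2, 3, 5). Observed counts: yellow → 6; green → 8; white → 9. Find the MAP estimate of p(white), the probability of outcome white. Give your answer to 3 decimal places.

The posterior is Dirichlet(αᵢ + nᵢ) = Dirichlet(8, 11, 14).
For a Dirichlet(a₁,…,a_K) with all aᵢ > 1, the mode has j-th component (aⱼ − 1)/(Σaᵢ − K).
Here Σaᵢ = 33 and K = 3, so p(white) = (14 − 1)/(33 − 3) = 13/30 ≈ 0.433.

MAP estimate of p(white) = 0.433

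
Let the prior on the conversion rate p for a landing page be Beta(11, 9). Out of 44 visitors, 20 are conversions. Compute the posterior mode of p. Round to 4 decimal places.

p̂_MAP = 0.4839

Prior: Beta(11, 9).
Data: 20 successes in 44 trials. The binomial likelihood contributes p^20(1−p)^24, so the posterior is Beta(11+20, 9+24) = Beta(31, 33).
For Beta(a, b) with a, b > 1 the mode is (a−1)/(a+b−2) = 30/62 ≈ 0.4839.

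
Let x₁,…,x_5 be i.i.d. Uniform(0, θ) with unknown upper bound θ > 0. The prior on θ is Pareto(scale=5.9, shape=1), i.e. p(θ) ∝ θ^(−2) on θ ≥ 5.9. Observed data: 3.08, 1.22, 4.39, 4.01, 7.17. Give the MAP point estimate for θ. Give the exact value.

The Uniform(0, θ) likelihood is θ^(−n) for θ ≥ max(xᵢ), zero otherwise. Here max(xᵢ) = 7.17.
Posterior ∝ θ^(−2) · θ^(−5) = θ^(−7) on θ ≥ max(5.9, 7.17) = 7.17.
This density is strictly decreasing in θ, so the posterior mode lies at the lower boundary of the support.

θ̂_MAP = 7.17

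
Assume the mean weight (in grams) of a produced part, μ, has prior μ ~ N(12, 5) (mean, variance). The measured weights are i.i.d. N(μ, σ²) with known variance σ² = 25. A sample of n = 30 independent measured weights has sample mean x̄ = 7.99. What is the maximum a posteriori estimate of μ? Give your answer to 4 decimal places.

μ̂_MAP = 8.5629

n = 30, x̄ = 7.99.
For a Normal prior and Normal likelihood with known variance, the posterior is Normal; its mode equals its mean, the precision-weighted average.
Prior precision 1/σ₀² = 1/5 = 0.2; data precision n/σ² = 30/25 = 1.2.
μ̂ = (0.2·12 + 1.2·7.99) / (0.2 + 1.2) = 11.988/1.4 = 2997/350 ≈ 8.5629.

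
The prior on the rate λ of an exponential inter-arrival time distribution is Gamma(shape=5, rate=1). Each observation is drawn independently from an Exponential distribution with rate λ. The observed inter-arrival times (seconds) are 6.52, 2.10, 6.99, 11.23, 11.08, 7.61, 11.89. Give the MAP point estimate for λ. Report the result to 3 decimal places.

The Exponential(rate=λ) likelihood is ∝ λ^n e^(−λΣtᵢ). Here n = 7 and Σtᵢ = 6.52 + 2.10 + 6.99 + 11.23 + 11.08 + 7.61 + 11.89 = 57.42.
Posterior ∝ λ^4e^(−1λ) · λ^7e^(−57.42λ) = λ^11e^(−58.42λ), i.e. Gamma(12, 58.42).
Mode = (a−1)/b = 11/58.42 ≈ 0.188.

λ̂_MAP = 0.188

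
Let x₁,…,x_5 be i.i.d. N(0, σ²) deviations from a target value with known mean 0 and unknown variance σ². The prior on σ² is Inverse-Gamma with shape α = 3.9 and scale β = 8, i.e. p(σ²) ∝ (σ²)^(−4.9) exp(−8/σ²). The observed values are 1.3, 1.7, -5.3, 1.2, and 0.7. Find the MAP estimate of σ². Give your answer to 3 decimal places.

Sum of squared deviations about the known mean: SS = (1.3−0)² + (1.7−0)² + (-5.3−0)² + (1.2−0)² + (0.7−0)² = 34.6.
The Normal likelihood contributes (σ²)^(−n/2) exp(−SS/(2σ²)), so the posterior is Inverse-Gamma(α + n/2, β + SS/2) = Inverse-Gamma(6.4, 25.3).
The mode of Inverse-Gamma(a, b) is b/(a+1) = 25.3/7.4 ≈ 3.419.

σ̂²_MAP = 3.419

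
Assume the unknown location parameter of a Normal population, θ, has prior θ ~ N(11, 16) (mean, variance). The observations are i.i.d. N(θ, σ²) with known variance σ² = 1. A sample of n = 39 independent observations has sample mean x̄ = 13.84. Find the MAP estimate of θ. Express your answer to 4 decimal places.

θ̂_MAP = 13.8355

n = 39, x̄ = 13.84.
For a Normal prior and Normal likelihood with known variance, the posterior is Normal; its mode equals its mean, the precision-weighted average.
Prior precision 1/σ₀² = 1/16 = 0.0625; data precision n/σ² = 39/1 = 39.
θ̂ = (0.0625·11 + 39·13.84) / (0.0625 + 39) = 540.4475/39.0625 = 13.835456 ≈ 13.8355.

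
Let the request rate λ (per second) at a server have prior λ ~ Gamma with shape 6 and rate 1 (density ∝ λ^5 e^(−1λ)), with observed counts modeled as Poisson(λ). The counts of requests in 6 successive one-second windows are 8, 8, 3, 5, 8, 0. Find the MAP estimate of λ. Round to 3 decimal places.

λ̂_MAP = 5.286

Σxᵢ = 8+8+3+5+8+0 = 32, with n = 6.
Posterior ∝ λ^5e^(−1λ) · λ^32e^(−6λ) = λ^37e^(−7λ), i.e. Gamma(shape=38, rate=7).
The mode of a Gamma(a, b) with a ≥ 1 (shape–rate) is (a−1)/b = 37/7 ≈ 5.286.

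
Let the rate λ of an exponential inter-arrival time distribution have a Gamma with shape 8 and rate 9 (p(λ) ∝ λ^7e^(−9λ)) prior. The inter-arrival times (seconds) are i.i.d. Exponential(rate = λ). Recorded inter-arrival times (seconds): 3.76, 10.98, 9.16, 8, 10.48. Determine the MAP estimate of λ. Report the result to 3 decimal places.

λ̂_MAP = 0.234

The Exponential(rate=λ) likelihood is ∝ λ^n e^(−λΣtᵢ). Here n = 5 and Σtᵢ = 3.76 + 10.98 + 9.16 + 8 + 10.48 = 42.38.
Posterior ∝ λ^7e^(−9λ) · λ^5e^(−42.38λ) = λ^12e^(−51.38λ), i.e. Gamma(13, 51.38).
Mode = (a−1)/b = 12/51.38 ≈ 0.234.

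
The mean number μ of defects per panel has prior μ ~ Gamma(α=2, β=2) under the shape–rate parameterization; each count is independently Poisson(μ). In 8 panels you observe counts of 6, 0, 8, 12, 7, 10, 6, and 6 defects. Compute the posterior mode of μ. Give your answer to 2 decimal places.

Σxᵢ = 6+0+8+12+7+10+6+6 = 55, with n = 8.
Posterior ∝ μe^(−2μ) · μ^55e^(−8μ) = μ^56e^(−10μ), i.e. Gamma(shape=57, rate=10).
The mode of a Gamma(a, b) with a ≥ 1 (shape–rate) is (a−1)/b = 56/10 ≈ 5.60.

μ̂_MAP = 5.60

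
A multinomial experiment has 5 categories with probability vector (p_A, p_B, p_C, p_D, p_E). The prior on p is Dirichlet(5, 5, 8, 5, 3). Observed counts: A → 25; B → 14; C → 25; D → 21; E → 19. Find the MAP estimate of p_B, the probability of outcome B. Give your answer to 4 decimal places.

The posterior is Dirichlet(αᵢ + nᵢ) = Dirichlet(30, 19, 33, 26, 22).
For a Dirichlet(a₁,…,a_K) with all aᵢ > 1, the mode has j-th component (aⱼ − 1)/(Σaᵢ − K).
Here Σaᵢ = 130 and K = 5, so p_B = (19 − 1)/(130 − 5) = 18/125 ≈ 0.1440.

MAP estimate of p_B = 0.1440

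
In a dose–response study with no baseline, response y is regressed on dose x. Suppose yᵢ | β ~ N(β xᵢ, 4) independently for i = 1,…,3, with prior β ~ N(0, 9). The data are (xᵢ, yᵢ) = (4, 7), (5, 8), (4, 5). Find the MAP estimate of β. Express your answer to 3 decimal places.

β̂_MAP = 1.532

log p(β | y) = −Σ(yᵢ − βxᵢ)²/(2·4) − β²/(2·9) + const.
Setting the derivative to zero: Σxᵢ(yᵢ − βxᵢ)/4 − β/9 = 0, so β = Σxᵢyᵢ / (Σxᵢ² + σ²/τ²).
Σxᵢyᵢ = 4·7 + 5·8 + 4·5 = 88; Σxᵢ² = 57; σ²/τ² = 4/9.
β̂_MAP = 88 / (57 + 4/9) = 88/(517/9) = 72/47 ≈ 1.532.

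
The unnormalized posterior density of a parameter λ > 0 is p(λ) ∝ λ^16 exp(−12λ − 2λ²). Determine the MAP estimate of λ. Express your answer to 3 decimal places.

λ̂_MAP = 1.000

ℓ'(λ) = 16/λ − 12 − 4λ. Setting this to zero and multiplying by λ: 4λ² + 12λ − 16 = 0.
λ = (−12 + √(12² + 4·4·16)) / (2·4) = (−12 + √400) / 8 = (−12 + 20)/8 = 1.
ℓ''(λ) = −16/λ² − 4 < 0, confirming a maximum.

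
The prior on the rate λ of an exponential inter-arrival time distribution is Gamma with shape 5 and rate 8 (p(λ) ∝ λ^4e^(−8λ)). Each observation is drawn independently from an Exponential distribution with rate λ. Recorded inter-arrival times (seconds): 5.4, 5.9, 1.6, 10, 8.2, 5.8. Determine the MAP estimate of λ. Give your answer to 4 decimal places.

λ̂_MAP = 0.2227

The Exponential(rate=λ) likelihood is ∝ λ^n e^(−λΣtᵢ). Here n = 6 and Σtᵢ = 5.4 + 5.9 + 1.6 + 10 + 8.2 + 5.8 = 36.9.
Posterior ∝ λ^4e^(−8λ) · λ^6e^(−36.9λ) = λ^10e^(−44.9λ), i.e. Gamma(11, 44.9).
Mode = (a−1)/b = 10/44.9 ≈ 0.2227.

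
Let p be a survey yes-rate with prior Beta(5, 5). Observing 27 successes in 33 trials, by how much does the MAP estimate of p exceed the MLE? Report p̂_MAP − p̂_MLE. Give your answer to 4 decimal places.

MAP − MLE = -0.0621

Posterior is Beta(32, 11); MAP = (32−1)/(43−2) = 31/41 ≈ 0.75610.
MLE ignores the prior: p̂_MLE = k/n = 27/33 ≈ 0.81818.
Difference = 31/41 − 27/33 = -28/451 ≈ -0.0621.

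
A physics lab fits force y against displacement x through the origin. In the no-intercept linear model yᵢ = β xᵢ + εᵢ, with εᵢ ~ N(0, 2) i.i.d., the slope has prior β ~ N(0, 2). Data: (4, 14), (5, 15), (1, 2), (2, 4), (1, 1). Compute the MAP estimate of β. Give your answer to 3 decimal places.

β̂_MAP = 2.958

log p(β | y) = −Σ(yᵢ − βxᵢ)²/(2·2) − β²/(2·2) + const.
Setting the derivative to zero: Σxᵢ(yᵢ − βxᵢ)/2 − β/2 = 0, so β = Σxᵢyᵢ / (Σxᵢ² + σ²/τ²).
Σxᵢyᵢ = 4·14 + 5·15 + 1·2 + 2·4 + 1·1 = 142; Σxᵢ² = 47; σ²/τ² = 1.
β̂_MAP = 142 / (47 + 1) = 142/48 ≈ 2.958.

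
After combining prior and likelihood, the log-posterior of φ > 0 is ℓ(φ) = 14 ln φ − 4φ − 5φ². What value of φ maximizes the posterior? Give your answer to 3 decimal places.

ℓ'(φ) = 14/φ − 4 − 10φ. Setting this to zero and multiplying by φ: 10φ² + 4φ − 14 = 0.
φ = (−4 + √(4² + 4·10·14)) / (2·10) = (−4 + √576) / 20 = (−4 + 24)/20 = 1.
ℓ''(φ) = −14/φ² − 10 < 0, confirming a maximum.

φ̂_MAP = 1.000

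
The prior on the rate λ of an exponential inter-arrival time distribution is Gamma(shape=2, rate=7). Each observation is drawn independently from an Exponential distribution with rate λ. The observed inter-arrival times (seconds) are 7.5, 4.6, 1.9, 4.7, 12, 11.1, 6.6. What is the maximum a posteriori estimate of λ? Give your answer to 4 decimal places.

The Exponential(rate=λ) likelihood is ∝ λ^n e^(−λΣtᵢ). Here n = 7 and Σtᵢ = 7.5 + 4.6 + 1.9 + 4.7 + 12 + 11.1 + 6.6 = 48.4.
Posterior ∝ λe^(−7λ) · λ^7e^(−48.4λ) = λ^8e^(−55.4λ), i.e. Gamma(9, 55.4).
Mode = (a−1)/b = 8/55.4 ≈ 0.1444.

λ̂_MAP = 0.1444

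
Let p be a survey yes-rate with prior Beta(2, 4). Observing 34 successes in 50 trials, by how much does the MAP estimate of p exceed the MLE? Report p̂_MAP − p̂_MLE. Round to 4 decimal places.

MAP − MLE = -0.0319

Posterior is Beta(36, 20); MAP = (36−1)/(56−2) = 35/54 ≈ 0.64815.
MLE ignores the prior: p̂_MLE = k/n = 34/50 ≈ 0.68000.
Difference = 35/54 − 34/50 = -43/1350 ≈ -0.0319.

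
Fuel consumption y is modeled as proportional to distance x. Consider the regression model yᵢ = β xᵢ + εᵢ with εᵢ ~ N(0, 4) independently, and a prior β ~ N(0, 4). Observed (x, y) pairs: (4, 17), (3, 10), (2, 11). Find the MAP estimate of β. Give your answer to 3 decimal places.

log p(β | y) = −Σ(yᵢ − βxᵢ)²/(2·4) − β²/(2·4) + const.
Setting the derivative to zero: Σxᵢ(yᵢ − βxᵢ)/4 − β/4 = 0, so β = Σxᵢyᵢ / (Σxᵢ² + σ²/τ²).
Σxᵢyᵢ = 4·17 + 3·10 + 2·11 = 120; Σxᵢ² = 29; σ²/τ² = 1.
β̂_MAP = 120 / (29 + 1) = 120/30 ≈ 4.000.

β̂_MAP = 4.000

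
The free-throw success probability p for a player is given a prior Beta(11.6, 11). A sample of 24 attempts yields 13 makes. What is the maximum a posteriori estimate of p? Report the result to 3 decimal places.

p̂_MAP = 0.529

Prior: Beta(11.6, 11).
Data: 13 successes in 24 trials. The binomial likelihood contributes p^13(1−p)^11, so the posterior is Beta(11.6+13, 11+11) = Beta(24.6, 22).
For Beta(a, b) with a, b > 1 the mode is (a−1)/(a+b−2) = 23.6/44.6 ≈ 0.529.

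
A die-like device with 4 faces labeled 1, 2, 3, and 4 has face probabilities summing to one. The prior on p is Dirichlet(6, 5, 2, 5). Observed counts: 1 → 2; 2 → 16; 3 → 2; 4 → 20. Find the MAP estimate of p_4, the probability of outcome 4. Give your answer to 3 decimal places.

MAP estimate: 0.444

The posterior is Dirichlet(αᵢ + nᵢ) = Dirichlet(8, 21, 4, 25).
For a Dirichlet(a₁,…,a_K) with all aᵢ > 1, the mode has j-th component (aⱼ − 1)/(Σaᵢ − K).
Here Σaᵢ = 58 and K = 4, so p_4 = (25 − 1)/(58 − 4) = 24/54 ≈ 0.444.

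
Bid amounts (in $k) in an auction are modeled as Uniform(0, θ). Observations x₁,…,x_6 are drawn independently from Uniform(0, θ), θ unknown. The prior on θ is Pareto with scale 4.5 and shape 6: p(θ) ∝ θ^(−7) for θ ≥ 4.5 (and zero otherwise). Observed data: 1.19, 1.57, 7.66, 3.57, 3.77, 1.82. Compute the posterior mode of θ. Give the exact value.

θ̂_MAP = 7.66

The Uniform(0, θ) likelihood is θ^(−n) for θ ≥ max(xᵢ), zero otherwise. Here max(xᵢ) = 7.66.
Posterior ∝ θ^(−7) · θ^(−6) = θ^(−13) on θ ≥ max(4.5, 7.66) = 7.66.
This density is strictly decreasing in θ, so the posterior mode lies at the lower boundary of the support.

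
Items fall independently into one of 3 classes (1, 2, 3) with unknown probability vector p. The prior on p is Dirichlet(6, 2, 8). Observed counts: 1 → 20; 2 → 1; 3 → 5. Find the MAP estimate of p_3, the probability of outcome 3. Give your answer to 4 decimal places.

MAP estimate: 0.3077

The posterior is Dirichlet(αᵢ + nᵢ) = Dirichlet(26, 3, 13).
For a Dirichlet(a₁,…,a_K) with all aᵢ > 1, the mode has j-th component (aⱼ − 1)/(Σaᵢ − K).
Here Σaᵢ = 42 and K = 3, so p_3 = (13 − 1)/(42 − 3) = 12/39 ≈ 0.3077.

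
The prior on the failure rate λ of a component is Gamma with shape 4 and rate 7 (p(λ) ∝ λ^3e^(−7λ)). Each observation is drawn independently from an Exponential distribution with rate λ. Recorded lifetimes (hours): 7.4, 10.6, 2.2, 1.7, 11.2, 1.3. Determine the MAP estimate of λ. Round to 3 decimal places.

The Exponential(rate=λ) likelihood is ∝ λ^n e^(−λΣtᵢ). Here n = 6 and Σtᵢ = 7.4 + 10.6 + 2.2 + 1.7 + 11.2 + 1.3 = 34.4.
Posterior ∝ λ^3e^(−7λ) · λ^6e^(−34.4λ) = λ^9e^(−41.4λ), i.e. Gamma(10, 41.4).
Mode = (a−1)/b = 9/41.4 ≈ 0.217.

λ̂_MAP = 0.217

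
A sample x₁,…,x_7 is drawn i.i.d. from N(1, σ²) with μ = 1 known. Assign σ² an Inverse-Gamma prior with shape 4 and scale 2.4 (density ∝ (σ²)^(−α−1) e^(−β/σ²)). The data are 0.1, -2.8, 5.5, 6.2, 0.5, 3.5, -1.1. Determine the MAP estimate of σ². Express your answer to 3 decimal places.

Sum of squared deviations about the known mean: SS = (0.1−1)² + (-2.8−1)² + (5.5−1)² + (6.2−1)² + (0.5−1)² + (3.5−1)² + (-1.1−1)² = 73.45.
The Normal likelihood contributes (σ²)^(−n/2) exp(−SS/(2σ²)), so the posterior is Inverse-Gamma(α + n/2, β + SS/2) = Inverse-Gamma(7.5, 39.125).
The mode of Inverse-Gamma(a, b) is b/(a+1) = 39.125/8.5 ≈ 4.603.

σ̂²_MAP = 4.603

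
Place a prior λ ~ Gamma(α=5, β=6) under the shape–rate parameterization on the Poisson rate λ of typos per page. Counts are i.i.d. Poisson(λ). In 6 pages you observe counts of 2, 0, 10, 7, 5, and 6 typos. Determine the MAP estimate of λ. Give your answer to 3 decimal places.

λ̂_MAP = 2.833

Σxᵢ = 2+0+10+7+5+6 = 30, with n = 6.
Posterior ∝ λ^4e^(−6λ) · λ^30e^(−6λ) = λ^34e^(−12λ), i.e. Gamma(shape=35, rate=12).
The mode of a Gamma(a, b) with a ≥ 1 (shape–rate) is (a−1)/b = 34/12 ≈ 2.833.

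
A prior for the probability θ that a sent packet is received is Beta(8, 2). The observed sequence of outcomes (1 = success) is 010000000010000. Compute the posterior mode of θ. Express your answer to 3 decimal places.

Prior: Beta(8, 2).
Data: 2 successes in 15 trials (from the sequence). The binomial likelihood contributes θ^2(1−θ)^13, so the posterior is Beta(8+2, 2+13) = Beta(10, 15).
For Beta(a, b) with a, b > 1 the mode is (a−1)/(a+b−2) = 9/23 ≈ 0.391.

θ̂_MAP = 0.391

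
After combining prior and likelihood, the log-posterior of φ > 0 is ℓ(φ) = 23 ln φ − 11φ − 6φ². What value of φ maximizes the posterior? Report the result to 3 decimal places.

ℓ'(φ) = 23/φ − 11 − 12φ. Setting this to zero and multiplying by φ: 12φ² + 11φ − 23 = 0.
φ = (−11 + √(11² + 4·12·23)) / (2·12) = (−11 + √1225) / 24 = (−11 + 35)/24 = 1.
ℓ''(φ) = −23/φ² − 12 < 0, confirming a maximum.

φ̂_MAP = 1.000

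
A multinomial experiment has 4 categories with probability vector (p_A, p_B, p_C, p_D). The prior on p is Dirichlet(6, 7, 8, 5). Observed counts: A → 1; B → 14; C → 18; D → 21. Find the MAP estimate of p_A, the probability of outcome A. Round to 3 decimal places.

MAP estimate of p_A = 0.079

The posterior is Dirichlet(αᵢ + nᵢ) = Dirichlet(7, 21, 26, 26).
For a Dirichlet(a₁,…,a_K) with all aᵢ > 1, the mode has j-th component (aⱼ − 1)/(Σaᵢ − K).
Here Σaᵢ = 80 and K = 4, so p_A = (7 − 1)/(80 − 4) = 6/76 ≈ 0.079.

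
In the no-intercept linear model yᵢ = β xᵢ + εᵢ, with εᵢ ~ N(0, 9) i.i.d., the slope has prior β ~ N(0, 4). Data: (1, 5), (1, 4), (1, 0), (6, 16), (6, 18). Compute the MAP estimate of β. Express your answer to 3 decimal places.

log p(β | y) = −Σ(yᵢ − βxᵢ)²/(2·9) − β²/(2·4) + const.
Setting the derivative to zero: Σxᵢ(yᵢ − βxᵢ)/9 − β/4 = 0, so β = Σxᵢyᵢ / (Σxᵢ² + σ²/τ²).
Σxᵢyᵢ = 1·5 + 1·4 + 1·0 + 6·16 + 6·18 = 213; Σxᵢ² = 75; σ²/τ² = 2.25.
β̂_MAP = 213 / (75 + 2.25) = 213/77.25 ≈ 2.757.

β̂_MAP = 2.757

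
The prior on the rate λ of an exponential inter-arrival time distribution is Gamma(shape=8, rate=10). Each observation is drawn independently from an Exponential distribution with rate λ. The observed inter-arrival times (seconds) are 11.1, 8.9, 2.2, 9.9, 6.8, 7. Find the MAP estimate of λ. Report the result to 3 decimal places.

The Exponential(rate=λ) likelihood is ∝ λ^n e^(−λΣtᵢ). Here n = 6 and Σtᵢ = 11.1 + 8.9 + 2.2 + 9.9 + 6.8 + 7 = 45.9.
Posterior ∝ λ^7e^(−10λ) · λ^6e^(−45.9λ) = λ^13e^(−55.9λ), i.e. Gamma(14, 55.9).
Mode = (a−1)/b = 13/55.9 ≈ 0.233.

λ̂_MAP = 0.233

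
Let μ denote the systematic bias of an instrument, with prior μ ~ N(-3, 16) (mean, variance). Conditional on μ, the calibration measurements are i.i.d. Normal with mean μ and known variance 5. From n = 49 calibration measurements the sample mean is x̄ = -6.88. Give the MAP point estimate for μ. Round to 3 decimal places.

μ̂_MAP = -6.855

n = 49, x̄ = -6.88.
For a Normal prior and Normal likelihood with known variance, the posterior is Normal; its mode equals its mean, the precision-weighted average.
Prior precision 1/σ₀² = 1/16 = 0.0625; data precision n/σ² = 49/5 = 9.8.
μ̂ = (0.0625·(-3) + 9.8·(-6.88)) / (0.0625 + 9.8) = (-67.6115)/9.8625 = -135223/19725 ≈ -6.855.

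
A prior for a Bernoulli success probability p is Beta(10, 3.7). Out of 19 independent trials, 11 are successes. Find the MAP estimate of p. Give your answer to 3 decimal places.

p̂_MAP = 0.651

Prior: Beta(10, 3.7).
Data: 11 successes in 19 trials. The binomial likelihood contributes p^11(1−p)^8, so the posterior is Beta(10+11, 3.7+8) = Beta(21, 11.7).
For Beta(a, b) with a, b > 1 the mode is (a−1)/(a+b−2) = 20/30.7 ≈ 0.651.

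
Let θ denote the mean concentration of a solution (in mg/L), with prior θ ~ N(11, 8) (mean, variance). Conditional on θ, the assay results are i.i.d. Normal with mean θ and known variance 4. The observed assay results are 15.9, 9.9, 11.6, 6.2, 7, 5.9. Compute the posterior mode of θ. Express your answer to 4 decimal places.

θ̂_MAP = 9.5385

n = 6; x̄ = (15.9 + 9.9 + 11.6 + 6.2 + 7 + 5.9)/6 = 56.5/6 = 113/12 ≈ 9.4167.
For a Normal prior and Normal likelihood with known variance, the posterior is Normal; its mode equals its mean, the precision-weighted average.
Prior precision 1/σ₀² = 1/8 = 0.125; data precision n/σ² = 6/4 = 1.5.
θ̂ = (0.125·11 + 1.5·(113/12)) / (0.125 + 1.5) = 15.5/1.625 = 124/13 ≈ 9.5385.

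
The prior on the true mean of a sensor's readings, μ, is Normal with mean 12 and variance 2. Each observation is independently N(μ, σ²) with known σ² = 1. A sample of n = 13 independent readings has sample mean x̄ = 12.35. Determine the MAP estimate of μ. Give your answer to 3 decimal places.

μ̂_MAP = 12.337

n = 13, x̄ = 12.35.
For a Normal prior and Normal likelihood with known variance, the posterior is Normal; its mode equals its mean, the precision-weighted average.
Prior precision 1/σ₀² = 1/2 = 0.5; data precision n/σ² = 13/1 = 13.
μ̂ = (0.5·12 + 13·12.35) / (0.5 + 13) = 166.55/13.5 = 3331/270 ≈ 12.337.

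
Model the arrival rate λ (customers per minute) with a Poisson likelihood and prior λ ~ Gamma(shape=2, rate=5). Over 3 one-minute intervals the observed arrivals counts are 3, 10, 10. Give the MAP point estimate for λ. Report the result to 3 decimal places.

Σxᵢ = 3+10+10 = 23, with n = 3.
Posterior ∝ λe^(−5λ) · λ^23e^(−3λ) = λ^24e^(−8λ), i.e. Gamma(shape=25, rate=8).
The mode of a Gamma(a, b) with a ≥ 1 (shape–rate) is (a−1)/b = 24/8 ≈ 3.000.

λ̂_MAP = 3.000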